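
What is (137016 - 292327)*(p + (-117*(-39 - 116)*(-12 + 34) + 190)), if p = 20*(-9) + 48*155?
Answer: -63121496620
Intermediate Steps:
p = 7260 (p = -180 + 7440 = 7260)
(137016 - 292327)*(p + (-117*(-39 - 116)*(-12 + 34) + 190)) = (137016 - 292327)*(7260 + (-117*(-39 - 116)*(-12 + 34) + 190)) = -155311*(7260 + (-(-18135)*22 + 190)) = -155311*(7260 + (-117*(-3410) + 190)) = -155311*(7260 + (398970 + 190)) = -155311*(7260 + 399160) = -155311*406420 = -63121496620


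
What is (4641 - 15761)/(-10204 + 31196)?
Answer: -695/1312 ≈ -0.52973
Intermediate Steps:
(4641 - 15761)/(-10204 + 31196) = -11120/20992 = -11120*1/20992 = -695/1312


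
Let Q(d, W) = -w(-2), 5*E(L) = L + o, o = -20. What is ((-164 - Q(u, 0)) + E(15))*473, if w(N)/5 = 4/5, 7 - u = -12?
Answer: -76153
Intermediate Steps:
u = 19 (u = 7 - 1*(-12) = 7 + 12 = 19)
E(L) = -4 + L/5 (E(L) = (L - 20)/5 = (-20 + L)/5 = -4 + L/5)
w(N) = 4 (w(N) = 5*(4/5) = 5*(4*(⅕)) = 5*(⅘) = 4)
Q(d, W) = -4 (Q(d, W) = -1*4 = -4)
((-164 - Q(u, 0)) + E(15))*473 = ((-164 - 1*(-4)) + (-4 + (⅕)*15))*473 = ((-164 + 4) + (-4 + 3))*473 = (-160 - 1)*473 = -161*473 = -76153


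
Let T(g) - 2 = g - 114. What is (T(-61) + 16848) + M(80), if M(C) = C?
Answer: 16755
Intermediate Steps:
T(g) = -112 + g (T(g) = 2 + (g - 114) = 2 + (-114 + g) = -112 + g)
(T(-61) + 16848) + M(80) = ((-112 - 61) + 16848) + 80 = (-173 + 16848) + 80 = 16675 + 80 = 16755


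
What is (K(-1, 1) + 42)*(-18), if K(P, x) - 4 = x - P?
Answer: -864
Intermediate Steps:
K(P, x) = 4 + x - P (K(P, x) = 4 + (x - P) = 4 + x - P)
(K(-1, 1) + 42)*(-18) = ((4 + 1 - 1*(-1)) + 42)*(-18) = ((4 + 1 + 1) + 42)*(-18) = (6 + 42)*(-18) = 48*(-18) = -864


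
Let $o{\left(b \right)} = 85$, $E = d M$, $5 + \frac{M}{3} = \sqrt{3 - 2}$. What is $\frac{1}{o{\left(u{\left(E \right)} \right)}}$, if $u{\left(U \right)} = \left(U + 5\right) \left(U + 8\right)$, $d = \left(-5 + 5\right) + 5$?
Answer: $\frac{1}{85} \approx 0.011765$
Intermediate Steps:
$d = 5$ ($d = 0 + 5 = 5$)
$M = -12$ ($M = -15 + 3 \sqrt{3 - 2} = -15 + 3 \sqrt{1} = -15 + 3 \cdot 1 = -15 + 3 = -12$)
$E = -60$ ($E = 5 \left(-12\right) = -60$)
$u{\left(U \right)} = \left(5 + U\right) \left(8 + U\right)$
$\frac{1}{o{\left(u{\left(E \right)} \right)}} = \frac{1}{85}$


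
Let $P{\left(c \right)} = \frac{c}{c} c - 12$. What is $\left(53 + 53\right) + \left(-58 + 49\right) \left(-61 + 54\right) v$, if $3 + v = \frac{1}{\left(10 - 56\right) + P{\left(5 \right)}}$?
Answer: $- \frac{4462}{53} \approx -84.189$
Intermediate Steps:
$P{\left(c \right)} = -12 + c$ ($P{\left(c \right)} = 1 c - 12 = c - 12 = -12 + c$)
$v = - \frac{160}{53}$ ($v = -3 + \frac{1}{\left(10 - 56\right) + \left(-12 + 5\right)} = -3 + \frac{1}{-46 - 7} = -3 + \frac{1}{-53} = -3 - \frac{1}{53} = - \frac{160}{53} \approx -3.0189$)
$\left(53 + 53\right) + \left(-58 + 49\right) \left(-61 + 54\right) v = \left(53 + 53\right) + \left(-58 + 49\right) \left(-61 + 54\right) \left(- \frac{160}{53}\right) = 106 + \left(-9\right) \left(-7\right) \left(- \frac{160}{53}\right) = 106 + 63 \left(- \frac{160}{53}\right) = 106 - \frac{10080}{53} = - \frac{4462}{53}$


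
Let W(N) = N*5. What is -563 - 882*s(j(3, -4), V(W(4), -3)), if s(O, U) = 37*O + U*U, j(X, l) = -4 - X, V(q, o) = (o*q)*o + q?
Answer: -35052125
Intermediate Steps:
W(N) = 5*N
V(q, o) = q + q*o**2 (V(q, o) = q*o**2 + q = q + q*o**2)
s(O, U) = U**2 + 37*O (s(O, U) = 37*O + U**2 = U**2 + 37*O)
-563 - 882*s(j(3, -4), V(W(4), -3)) = -563 - 882*(((5*4)*(1 + (-3)**2))**2 + 37*(-4 - 1*3)) = -563 - 882*((20*(1 + 9))**2 + 37*(-4 - 3)) = -563 - 882*((20*10)**2 + 37*(-7)) = -563 - 882*(200**2 - 259) = -563 - 882*(40000 - 259) = -563 - 882*39741 = -563 - 35051562 = -35052125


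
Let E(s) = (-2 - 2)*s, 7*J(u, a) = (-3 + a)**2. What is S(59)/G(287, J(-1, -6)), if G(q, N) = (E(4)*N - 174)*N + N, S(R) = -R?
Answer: 2891/203067 ≈ 0.014237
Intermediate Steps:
J(u, a) = (-3 + a)**2/7
E(s) = -4*s
G(q, N) = N + N*(-174 - 16*N) (G(q, N) = ((-4*4)*N - 174)*N + N = (-16*N - 174)*N + N = (-174 - 16*N)*N + N = N*(-174 - 16*N) + N = N + N*(-174 - 16*N))
S(59)/G(287, J(-1, -6)) = (-1*59)/((-(-3 - 6)**2/7*(173 + 16*((-3 - 6)**2/7)))) = -59*(-7/(81*(173 + 16*((1/7)*(-9)**2)))) = -59*(-7/(81*(173 + 16*((1/7)*81)))) = -59*(-7/(81*(173 + 16*(81/7)))) = -59*(-7/(81*(173 + 1296/7))) = -59/((-1*81/7*2507/7)) = -59/(-203067/49) = -59*(-49/203067) = 2891/203067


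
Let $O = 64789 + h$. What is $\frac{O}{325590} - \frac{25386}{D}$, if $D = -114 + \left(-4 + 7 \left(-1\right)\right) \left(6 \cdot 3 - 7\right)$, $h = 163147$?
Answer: $\frac{166379854}{1530273} \approx 108.73$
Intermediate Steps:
$D = -235$ ($D = -114 + \left(-4 - 7\right) \left(18 - 7\right) = -114 - 121 = -235$)
$O = 227936$ ($O = 64789 + 163147 = 227936$)
$\frac{O}{325590} - \frac{25386}{D} = \frac{227936}{325590} - \frac{25386}{-235} = 227936 \cdot \frac{1}{325590} - - \frac{25386}{235} = \frac{113968}{162795} + \frac{25386}{235} = \frac{166379854}{1530273}$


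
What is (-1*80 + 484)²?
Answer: 163216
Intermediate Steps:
(-1*80 + 484)² = (-80 + 484)² = 404² = 163216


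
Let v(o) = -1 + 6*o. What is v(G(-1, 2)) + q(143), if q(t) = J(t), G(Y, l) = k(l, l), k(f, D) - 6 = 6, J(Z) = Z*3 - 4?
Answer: 496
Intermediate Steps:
J(Z) = -4 + 3*Z (J(Z) = 3*Z - 4 = -4 + 3*Z)
k(f, D) = 12 (k(f, D) = 6 + 6 = 12)
G(Y, l) = 12
q(t) = -4 + 3*t
v(G(-1, 2)) + q(143) = (-1 + 6*12) + (-4 + 3*143) = (-1 + 72) + (-4 + 429) = 71 + 425 = 496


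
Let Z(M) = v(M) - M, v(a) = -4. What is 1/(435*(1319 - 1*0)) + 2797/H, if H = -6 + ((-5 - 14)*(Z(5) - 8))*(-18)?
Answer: -35662553/74206940 ≈ -0.48058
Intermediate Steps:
Z(M) = -4 - M
H = -5820 (H = -6 + ((-5 - 14)*((-4 - 1*5) - 8))*(-18) = -6 - 19*((-4 - 5) - 8)*(-18) = -6 - 19*(-9 - 8)*(-18) = -6 - 19*(-17)*(-18) = -6 + 323*(-18) = -6 - 5814 = -5820)
1/(435*(1319 - 1*0)) + 2797/H = 1/(435*(1319 - 1*0)) + 2797/(-5820) = 1/(435*(1319 + 0)) + 2797*(-1/5820) = (1/435)/1319 - 2797/5820 = (1/435)*(1/1319) - 2797/5820 = 1/573765 - 2797/5820 = -35662553/74206940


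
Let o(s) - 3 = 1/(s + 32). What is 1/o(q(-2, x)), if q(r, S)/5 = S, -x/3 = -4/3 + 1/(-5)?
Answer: 55/166 ≈ 0.33133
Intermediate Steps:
x = 23/5 (x = -3*(-4/3 + 1/(-5)) = -3*(-4*⅓ + 1*(-⅕)) = -3*(-4/3 - ⅕) = -3*(-23/15) = 23/5 ≈ 4.6000)
q(r, S) = 5*S
o(s) = 3 + 1/(32 + s) (o(s) = 3 + 1/(s + 32) = 3 + 1/(32 + s))
1/o(q(-2, x)) = 1/((97 + 3*(5*(23/5)))/(32 + 5*(23/5))) = 1/((97 + 3*23)/(32 + 23)) = 1/((97 + 69)/55) = 1/((1/55)*166) = 1/(166/55) = 55/166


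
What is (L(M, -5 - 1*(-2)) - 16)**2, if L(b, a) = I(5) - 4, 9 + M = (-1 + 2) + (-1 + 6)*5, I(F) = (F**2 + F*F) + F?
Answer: 1225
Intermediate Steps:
I(F) = F + 2*F**2 (I(F) = (F**2 + F**2) + F = 2*F**2 + F = F + 2*F**2)
M = 17 (M = -9 + ((-1 + 2) + (-1 + 6)*5) = -9 + (1 + 5*5) = -9 + (1 + 25) = -9 + 26 = 17)
L(b, a) = 51 (L(b, a) = 5*(1 + 2*5) - 4 = 5*(1 + 10) - 4 = 5*11 - 4 = 55 - 4 = 51)
(L(M, -5 - 1*(-2)) - 16)**2 = (51 - 16)**2 = 35**2 = 1225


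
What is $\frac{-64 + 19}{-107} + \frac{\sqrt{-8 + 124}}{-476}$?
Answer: $\frac{45}{107} - \frac{\sqrt{29}}{238} \approx 0.39793$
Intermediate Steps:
$\frac{-64 + 19}{-107} + \frac{\sqrt{-8 + 124}}{-476} = \left(-45\right) \left(- \frac{1}{107}\right) + \sqrt{116} \left(- \frac{1}{476}\right) = \frac{45}{107} + 2 \sqrt{29} \left(- \frac{1}{476}\right) = \frac{45}{107} - \frac{\sqrt{29}}{238}$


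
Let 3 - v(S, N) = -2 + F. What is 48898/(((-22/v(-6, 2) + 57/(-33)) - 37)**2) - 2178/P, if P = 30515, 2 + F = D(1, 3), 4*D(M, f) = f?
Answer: 56273889937639/2059425675430 ≈ 27.325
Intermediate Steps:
D(M, f) = f/4
F = -5/4 (F = -2 + (1/4)*3 = -2 + 3/4 = -5/4 ≈ -1.2500)
v(S, N) = 25/4 (v(S, N) = 3 - (-2 - 5/4) = 3 - 1*(-13/4) = 3 + 13/4 = 25/4)
48898/(((-22/v(-6, 2) + 57/(-33)) - 37)**2) - 2178/P = 48898/(((-22/25/4 + 57/(-33)) - 37)**2) - 2178/30515 = 48898/(((-22*4/25 + 57*(-1/33)) - 37)**2) - 2178*1/30515 = 48898/(((-88/25 - 19/11) - 37)**2) - 2178/30515 = 48898/((-1443/275 - 37)**2) - 2178/30515 = 48898/((-11618/275)**2) - 2178/30515 = 48898/(134977924/75625) - 2178/30515 = 48898*(75625/134977924) - 2178/30515 = 1848955625/67488962 - 2178/30515 = 56273889937639/2059425675430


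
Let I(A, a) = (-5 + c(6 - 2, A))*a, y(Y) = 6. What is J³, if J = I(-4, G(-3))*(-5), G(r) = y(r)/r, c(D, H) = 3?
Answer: -8000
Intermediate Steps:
G(r) = 6/r
I(A, a) = -2*a (I(A, a) = (-5 + 3)*a = -2*a)
J = -20 (J = -12/(-3)*(-5) = -12*(-1)/3*(-5) = -2*(-2)*(-5) = 4*(-5) = -20)
J³ = (-20)³ = -8000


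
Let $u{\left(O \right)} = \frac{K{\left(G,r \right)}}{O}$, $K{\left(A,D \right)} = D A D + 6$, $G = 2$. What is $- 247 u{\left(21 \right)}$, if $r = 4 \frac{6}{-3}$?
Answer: $- \frac{33098}{21} \approx -1576.1$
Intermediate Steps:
$r = -8$ ($r = 4 \cdot 6 \left(- \frac{1}{3}\right) = 4 \left(-2\right) = -8$)
$K{\left(A,D \right)} = 6 + A D^{2}$ ($K{\left(A,D \right)} = A D D + 6 = A D^{2} + 6 = 6 + A D^{2}$)
$u{\left(O \right)} = \frac{134}{O}$ ($u{\left(O \right)} = \frac{6 + 2 \left(-8\right)^{2}}{O} = \frac{6 + 2 \cdot 64}{O} = \frac{6 + 128}{O} = \frac{134}{O}$)
$- 247 u{\left(21 \right)} = - 247 \cdot \frac{134}{21} = - 247 \cdot 134 \cdot \frac{1}{21} = \left(-247\right) \frac{134}{21} = - \frac{33098}{21}$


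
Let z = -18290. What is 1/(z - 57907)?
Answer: -1/76197 ≈ -1.3124e-5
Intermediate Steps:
1/(z - 57907) = 1/(-18290 - 57907) = 1/(-76197) = -1/76197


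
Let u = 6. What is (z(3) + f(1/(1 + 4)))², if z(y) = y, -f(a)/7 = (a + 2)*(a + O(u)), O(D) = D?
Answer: 5345344/625 ≈ 8552.5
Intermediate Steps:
f(a) = -7*(2 + a)*(6 + a) (f(a) = -7*(a + 2)*(a + 6) = -7*(2 + a)*(6 + a))
(z(3) + f(1/(1 + 4)))² = (3 + (-84 - 56/(1 + 4) - 7/(1 + 4)²))² = (3 + (-84 - 56/5 - 7*(1/5)²))² = (3 + (-84 - 56*⅕ - 7*(⅕)²))² = (3 + (-84 - 56/5 - 7*1/25))² = (3 + (-84 - 56/5 - 7/25))² = (3 - 2387/25)² = (-2312/25)² = 5345344/625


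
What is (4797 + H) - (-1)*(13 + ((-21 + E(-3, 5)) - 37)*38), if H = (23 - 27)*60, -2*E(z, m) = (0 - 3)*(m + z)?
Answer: 2480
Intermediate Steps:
E(z, m) = 3*m/2 + 3*z/2 (E(z, m) = -(0 - 3)*(m + z)/2 = -(-3)*(m + z)/2 = -(-3*m - 3*z)/2 = 3*m/2 + 3*z/2)
H = -240 (H = -4*60 = -240)
(4797 + H) - (-1)*(13 + ((-21 + E(-3, 5)) - 37)*38) = (4797 - 240) - (-1)*(13 + ((-21 + ((3/2)*5 + (3/2)*(-3))) - 37)*38) = 4557 - (-1)*(13 + ((-21 + (15/2 - 9/2)) - 37)*38) = 4557 - (-1)*(13 + ((-21 + 3) - 37)*38) = 4557 - (-1)*(13 + (-18 - 37)*38) = 4557 - (-1)*(13 - 55*38) = 4557 - (-1)*(13 - 2090) = 4557 - (-1)*(-2077) = 4557 - 1*2077 = 4557 - 2077 = 2480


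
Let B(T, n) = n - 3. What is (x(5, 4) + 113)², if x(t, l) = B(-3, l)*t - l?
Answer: 12996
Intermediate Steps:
B(T, n) = -3 + n
x(t, l) = -l + t*(-3 + l) (x(t, l) = (-3 + l)*t - l = t*(-3 + l) - l = -l + t*(-3 + l))
(x(5, 4) + 113)² = ((-1*4 + 5*(-3 + 4)) + 113)² = ((-4 + 5*1) + 113)² = ((-4 + 5) + 113)² = (1 + 113)² = 114² = 12996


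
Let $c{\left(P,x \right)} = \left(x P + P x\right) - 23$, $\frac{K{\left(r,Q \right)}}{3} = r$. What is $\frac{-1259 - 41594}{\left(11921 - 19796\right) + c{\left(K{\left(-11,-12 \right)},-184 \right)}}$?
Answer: $- \frac{42853}{4246} \approx -10.093$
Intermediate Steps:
$K{\left(r,Q \right)} = 3 r$
$c{\left(P,x \right)} = -23 + 2 P x$ ($c{\left(P,x \right)} = \left(P x + P x\right) - 23 = 2 P x - 23 = -23 + 2 P x$)
$\frac{-1259 - 41594}{\left(11921 - 19796\right) + c{\left(K{\left(-11,-12 \right)},-184 \right)}} = \frac{-1259 - 41594}{\left(11921 - 19796\right) - \left(23 - 2 \cdot 3 \left(-11\right) \left(-184\right)\right)} = - \frac{42853}{\left(11921 - 19796\right) - \left(23 + 66 \left(-184\right)\right)} = - \frac{42853}{-7875 + \left(-23 + 12144\right)} = - \frac{42853}{-7875 + 12121} = - \frac{42853}{4246}$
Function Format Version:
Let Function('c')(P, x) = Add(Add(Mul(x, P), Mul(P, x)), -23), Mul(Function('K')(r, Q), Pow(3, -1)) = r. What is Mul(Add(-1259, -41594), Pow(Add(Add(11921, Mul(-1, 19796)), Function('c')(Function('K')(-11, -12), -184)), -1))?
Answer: Rational(-42853, 4246) ≈ -10.093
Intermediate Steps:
Function('K')(r, Q) = Mul(3, r)
Function('c')(P, x) = Add(-23, Mul(2, P, x)) (Function('c')(P, x) = Add(Add(Mul(P, x), Mul(P, x)), -23) = Add(Mul(2, P, x), -23) = Add(-23, Mul(2, P, x)))
Mul(Add(-1259, -41594), Pow(Add(Add(11921, Mul(-1, 19796)), Function('c')(Function('K')(-11, -12), -184)), -1)) = Mul(Add(-1259, -41594), Pow(Add(Add(11921, Mul(-1, 19796)), Add(-23, Mul(2, Mul(3, -11), -184))), -1)) = Mul(-42853, Pow(Add(Add(11921, -19796), Add(-23, Mul(2, -33, -184))), -1)) = Mul(-42853, Pow(Add(-7875, Add(-23, 12144)), -1)) = Mul(-42853, Pow(Add(-7875, 12121), -1)) = Mul(-42853, Pow(4246, -1)) = Mul(-42853, Rational(1, 4246)) = Rational(-42853, 4246)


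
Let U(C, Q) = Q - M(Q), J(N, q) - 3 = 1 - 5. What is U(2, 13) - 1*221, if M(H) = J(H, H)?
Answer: -207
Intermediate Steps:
J(N, q) = -1 (J(N, q) = 3 + (1 - 5) = 3 - 4 = -1)
M(H) = -1
U(C, Q) = 1 + Q (U(C, Q) = Q - 1*(-1) = Q + 1 = 1 + Q)
U(2, 13) - 1*221 = (1 + 13) - 1*221 = 14 - 221 = -207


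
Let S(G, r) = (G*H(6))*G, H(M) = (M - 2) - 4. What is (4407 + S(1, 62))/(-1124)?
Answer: -4407/1124 ≈ -3.9208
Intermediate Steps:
H(M) = -6 + M (H(M) = (-2 + M) - 4 = -6 + M)
S(G, r) = 0 (S(G, r) = (G*(-6 + 6))*G = (G*0)*G = 0*G = 0)
(4407 + S(1, 62))/(-1124) = (4407 + 0)/(-1124) = 4407*(-1/1124) = -4407/1124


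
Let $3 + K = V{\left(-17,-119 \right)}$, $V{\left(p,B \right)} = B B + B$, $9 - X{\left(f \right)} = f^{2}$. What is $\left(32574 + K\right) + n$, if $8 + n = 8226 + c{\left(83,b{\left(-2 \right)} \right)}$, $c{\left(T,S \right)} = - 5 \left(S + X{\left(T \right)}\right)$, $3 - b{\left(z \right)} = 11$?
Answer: $89271$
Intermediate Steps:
$b{\left(z \right)} = -8$ ($b{\left(z \right)} = 3 - 11 = -8$)
$X{\left(f \right)} = 9 - f^{2}$
$V{\left(p,B \right)} = B + B^{2}$ ($V{\left(p,B \right)} = B^{2} + B = B + B^{2}$)
$c{\left(T,S \right)} = -45 - 5 S + 5 T^{2}$ ($c{\left(T,S \right)} = - 5 \left(S - \left(-9 + T^{2}\right)\right) = - 5 \left(9 + S - T^{2}\right) = -45 - 5 S + 5 T^{2}$)
$n = 42658$ ($n = -8 + \left(8226 - \left(5 - 34445\right)\right) = -8 + \left(8226 + \left(-45 + 40 + 5 \cdot 6889\right)\right) = -8 + \left(8226 + \left(-45 + 40 + 34445\right)\right) = -8 + \left(8226 + 34440\right) = -8 + 42666 = 42658$)
$K = 14039$ ($K = -3 - 119 \left(1 - 119\right) = -3 - -14042 = -3 + 14042 = 14039$)
$\left(32574 + K\right) + n = \left(32574 + 14039\right) + 42658 = 46613 + 42658 = 89271$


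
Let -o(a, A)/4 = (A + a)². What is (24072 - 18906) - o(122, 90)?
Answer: 184942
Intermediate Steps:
o(a, A) = -4*(A + a)²
(24072 - 18906) - o(122, 90) = (24072 - 18906) - (-4)*(90 + 122)² = 5166 - (-4)*212² = 5166 - (-4)*44944 = 5166 - 1*(-179776) = 5166 + 179776 = 184942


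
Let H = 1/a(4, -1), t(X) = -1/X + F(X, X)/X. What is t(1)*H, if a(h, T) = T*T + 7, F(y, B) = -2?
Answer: -3/8 ≈ -0.37500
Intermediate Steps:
a(h, T) = 7 + T**2 (a(h, T) = T**2 + 7 = 7 + T**2)
t(X) = -3/X (t(X) = -1/X - 2/X = -3/X)
H = 1/8 (H = 1/(7 + (-1)**2) = 1/(7 + 1) = 1/8 ≈ 0.12500)
t(1)*H = -3/1*(1/8) = -3*1*(1/8) = -3*1/8 = -3/8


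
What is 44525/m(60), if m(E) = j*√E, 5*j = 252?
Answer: 44525*√15/1512 ≈ 114.05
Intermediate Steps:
j = 252/5 (j = (⅕)*252 = 252/5 ≈ 50.400)
m(E) = 252*√E/5
44525/m(60) = 44525/((252*√60/5)) = 44525/((252*(2*√15)/5)) = 44525/((504*√15/5)) = 44525*(√15/1512) = 44525*√15/1512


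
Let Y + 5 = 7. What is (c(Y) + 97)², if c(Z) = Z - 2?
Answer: 9409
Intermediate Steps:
Y = 2 (Y = -5 + 7 = 2)
c(Z) = -2 + Z
(c(Y) + 97)² = ((-2 + 2) + 97)² = (0 + 97)² = 97² = 9409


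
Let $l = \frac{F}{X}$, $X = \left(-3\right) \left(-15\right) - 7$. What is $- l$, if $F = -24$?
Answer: $\frac{12}{19} \approx 0.63158$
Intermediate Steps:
$X = 38$ ($X = 45 - 7 = 38$)
$l = - \frac{12}{19}$ ($l = - \frac{24}{38} = \left(-24\right) \frac{1}{38} = - \frac{12}{19} \approx -0.63158$)
$- l = \left(-1\right) \left(- \frac{12}{19}\right) = \frac{12}{19}$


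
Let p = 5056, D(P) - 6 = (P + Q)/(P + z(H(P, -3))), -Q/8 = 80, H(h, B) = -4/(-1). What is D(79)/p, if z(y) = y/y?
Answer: -81/404480 ≈ -0.00020026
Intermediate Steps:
H(h, B) = 4 (H(h, B) = -4*(-1) = 4)
Q = -640 (Q = -8*80 = -640)
z(y) = 1
D(P) = 6 + (-640 + P)/(1 + P) (D(P) = 6 + (P - 640)/(P + 1) = 6 + (-640 + P)/(1 + P))
D(79)/p = ((-634 + 7*79)/(1 + 79))/5056 = ((-634 + 553)/80)*(1/5056) = ((1/80)*(-81))*(1/5056) = -81/80*1/5056 = -81/404480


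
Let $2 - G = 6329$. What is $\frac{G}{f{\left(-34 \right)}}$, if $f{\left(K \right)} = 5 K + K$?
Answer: $\frac{2109}{68} \approx 31.015$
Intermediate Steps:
$f{\left(K \right)} = 6 K$
$G = -6327$ ($G = 2 - 6329 = -6327$)
$\frac{G}{f{\left(-34 \right)}} = - \frac{6327}{6 \left(-34\right)} = - \frac{6327}{-204} = \left(-6327\right) \left(- \frac{1}{204}\right) = \frac{2109}{68}$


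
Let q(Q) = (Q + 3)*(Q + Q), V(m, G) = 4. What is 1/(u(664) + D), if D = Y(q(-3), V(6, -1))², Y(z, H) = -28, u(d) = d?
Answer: 1/1448 ≈ 0.00069061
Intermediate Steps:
q(Q) = 2*Q*(3 + Q) (q(Q) = (3 + Q)*(2*Q) = 2*Q*(3 + Q))
D = 784 (D = (-28)² = 784)
1/(u(664) + D) = 1/(664 + 784) = 1/1448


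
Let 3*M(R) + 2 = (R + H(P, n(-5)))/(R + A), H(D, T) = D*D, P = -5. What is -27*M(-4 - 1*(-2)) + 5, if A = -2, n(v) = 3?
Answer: 299/4 ≈ 74.750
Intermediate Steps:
H(D, T) = D²
M(R) = -⅔ + (25 + R)/(3*(-2 + R)) (M(R) = -⅔ + ((R + (-5)²)/(R - 2))/3 = -⅔ + ((R + 25)/(-2 + R))/3 = -⅔ + ((25 + R)/(-2 + R))/3 = -⅔ + (25 + R)/(3*(-2 + R)))
-27*M(-4 - 1*(-2)) + 5 = -9*(29 - (-4 - 1*(-2)))/(-2 + (-4 - 1*(-2))) + 5 = -9*(29 - (-4 + 2))/(-2 + (-4 + 2)) + 5 = -9*(29 - 1*(-2))/(-2 - 2) + 5 = -9*(29 + 2)/(-4) + 5 = -9*(-1)*31/4 + 5 = -27*(-31/12) + 5 = 279/4 + 5 = 299/4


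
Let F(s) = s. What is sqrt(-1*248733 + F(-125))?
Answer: I*sqrt(248858) ≈ 498.86*I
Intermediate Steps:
sqrt(-1*248733 + F(-125)) = sqrt(-1*248733 - 125) = sqrt(-248733 - 125) = sqrt(-248858) = I*sqrt(248858)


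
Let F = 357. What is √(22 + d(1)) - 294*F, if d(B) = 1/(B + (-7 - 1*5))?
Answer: -104958 + √2651/11 ≈ -1.0495e+5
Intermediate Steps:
d(B) = 1/(-12 + B) (d(B) = 1/(B + (-7 - 5)) = 1/(B - 12) = 1/(-12 + B))
√(22 + d(1)) - 294*F = √(22 + 1/(-12 + 1)) - 294*357 = √(22 + 1/(-11)) - 104958 = √(22 - 1/11) - 104958 = √(241/11) - 104958 = √2651/11 - 104958 = -104958 + √2651/11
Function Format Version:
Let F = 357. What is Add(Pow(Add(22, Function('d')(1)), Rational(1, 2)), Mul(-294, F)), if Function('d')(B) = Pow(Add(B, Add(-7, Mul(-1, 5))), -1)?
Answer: Add(-104958, Mul(Rational(1, 11), Pow(2651, Rational(1, 2)))) ≈ -1.0495e+5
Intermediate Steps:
Function('d')(B) = Pow(Add(-12, B), -1) (Function('d')(B) = Pow(Add(B, Add(-7, -5)), -1) = Pow(Add(B, -12), -1) = Pow(Add(-12, B), -1))
Add(Pow(Add(22, Function('d')(1)), Rational(1, 2)), Mul(-294, F)) = Add(Pow(Add(22, Pow(Add(-12, 1), -1)), Rational(1, 2)), Mul(-294, 357)) = Add(Pow(Add(22, Pow(-11, -1)), Rational(1, 2)), -104958) = Add(Pow(Add(22, Rational(-1, 11)), Rational(1, 2)), -104958) = Add(Pow(Rational(241, 11), Rational(1, 2)), -104958) = Add(Mul(Rational(1, 11), Pow(2651, Rational(1, 2))), -104958) = Add(-104958, Mul(Rational(1, 11), Pow(2651, Rational(1, 2))))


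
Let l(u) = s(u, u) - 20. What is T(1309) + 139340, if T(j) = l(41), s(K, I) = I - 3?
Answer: 139358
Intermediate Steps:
s(K, I) = -3 + I
l(u) = -23 + u (l(u) = (-3 + u) - 20 = -23 + u)
T(j) = 18 (T(j) = -23 + 41 = 18)
T(1309) + 139340 = 18 + 139340 = 139358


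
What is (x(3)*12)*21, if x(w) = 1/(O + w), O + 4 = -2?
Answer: -84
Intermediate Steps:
O = -6 (O = -4 - 2 = -6)
x(w) = 1/(-6 + w)
(x(3)*12)*21 = (12/(-6 + 3))*21 = (12/(-3))*21 = -1/3*12*21 = -4*21 = -84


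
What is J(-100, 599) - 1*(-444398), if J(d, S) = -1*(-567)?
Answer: 444965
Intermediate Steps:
J(d, S) = 567
J(-100, 599) - 1*(-444398) = 567 - 1*(-444398) = 567 + 444398 = 444965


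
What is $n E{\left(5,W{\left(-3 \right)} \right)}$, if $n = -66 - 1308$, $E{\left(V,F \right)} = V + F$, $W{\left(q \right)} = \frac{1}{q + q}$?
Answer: $-6641$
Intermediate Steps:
$W{\left(q \right)} = \frac{1}{2 q}$
$E{\left(V,F \right)} = F + V$
$n = -1374$
$n E{\left(5,W{\left(-3 \right)} \right)} = - 1374 \left(\frac{1}{2 \left(-3\right)} + 5\right) = - 1374 \left(\frac{1}{2} \left(- \frac{1}{3}\right) + 5\right) = - 1374 \left(- \frac{1}{6} + 5\right) = \left(-1374\right) \frac{29}{6} = -6641$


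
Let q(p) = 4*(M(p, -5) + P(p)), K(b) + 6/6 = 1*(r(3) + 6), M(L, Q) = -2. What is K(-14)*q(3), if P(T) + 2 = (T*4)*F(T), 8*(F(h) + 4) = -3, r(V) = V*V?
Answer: -3164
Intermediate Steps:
r(V) = V²
F(h) = -35/8 (F(h) = -4 + (⅛)*(-3) = -4 - 3/8 = -35/8)
K(b) = 14 (K(b) = -1 + 1*(3² + 6) = -1 + 1*(9 + 6) = -1 + 1*15 = -1 + 15 = 14)
P(T) = -2 - 35*T/2 (P(T) = -2 + (T*4)*(-35/8) = -2 + (4*T)*(-35/8) = -2 - 35*T/2)
q(p) = -16 - 70*p (q(p) = 4*(-2 + (-2 - 35*p/2)) = 4*(-4 - 35*p/2) = -16 - 70*p)
K(-14)*q(3) = 14*(-16 - 70*3) = 14*(-16 - 210) = 14*(-226) = -3164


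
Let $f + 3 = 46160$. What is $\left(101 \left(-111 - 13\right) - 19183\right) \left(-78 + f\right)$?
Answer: $-1461026853$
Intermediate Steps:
$f = 46157$ ($f = -3 + 46160 = 46157$)
$\left(101 \left(-111 - 13\right) - 19183\right) \left(-78 + f\right) = \left(101 \left(-111 - 13\right) - 19183\right) \left(-78 + 46157\right) = \left(101 \left(-124\right) - 19183\right) 46079 = \left(-12524 - 19183\right) 46079 = \left(-31707\right) 46079 = -1461026853$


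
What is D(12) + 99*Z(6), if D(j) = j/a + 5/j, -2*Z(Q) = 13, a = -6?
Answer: -7741/12 ≈ -645.08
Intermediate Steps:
Z(Q) = -13/2 (Z(Q) = -1/2*13 = -13/2)
D(j) = 5/j - j/6 (D(j) = j/(-6) + 5/j = j*(-1/6) + 5/j = -j/6 + 5/j = 5/j - j/6)
D(12) + 99*Z(6) = (5/12 - 1/6*12) + 99*(-13/2) = (5*(1/12) - 2) - 1287/2 = (5/12 - 2) - 1287/2 = -19/12 - 1287/2 = -7741/12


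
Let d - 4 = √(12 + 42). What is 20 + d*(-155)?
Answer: -600 - 465*√6 ≈ -1739.0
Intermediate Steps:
d = 4 + 3*√6 (d = 4 + √(12 + 42) = 4 + √54 = 4 + 3*√6 ≈ 11.348)
20 + d*(-155) = 20 + (4 + 3*√6)*(-155) = 20 + (-620 - 465*√6) = -600 - 465*√6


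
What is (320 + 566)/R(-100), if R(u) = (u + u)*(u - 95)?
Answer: 443/19500 ≈ 0.022718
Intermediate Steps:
R(u) = 2*u*(-95 + u) (R(u) = (2*u)*(-95 + u) = 2*u*(-95 + u))
(320 + 566)/R(-100) = (320 + 566)/((2*(-100)*(-95 - 100))) = 886/((2*(-100)*(-195))) = 886/39000 = 886*(1/39000) = 443/19500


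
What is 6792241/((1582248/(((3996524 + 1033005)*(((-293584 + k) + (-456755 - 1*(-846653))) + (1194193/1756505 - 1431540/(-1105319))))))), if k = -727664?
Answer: -41874174223175371532129166485687/3071931881441113560 ≈ -1.3631e+13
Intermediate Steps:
6792241/((1582248/(((3996524 + 1033005)*(((-293584 + k) + (-456755 - 1*(-846653))) + (1194193/1756505 - 1431540/(-1105319))))))) = 6792241/((1582248/(((3996524 + 1033005)*(((-293584 - 727664) + (-456755 - 1*(-846653))) + (1194193/1756505 - 1431540/(-1105319))))))) = 6792241/((1582248/((5029529*((-1021248 + (-456755 + 846653)) + (1194193*(1/1756505) - 1431540*(-1/1105319))))))) = 6792241/((1582248/((5029529*((-1021248 + 389898) + (1194193/1756505 + 1431540/1105319)))))) = 6792241/((1582248/((5029529*(-631350 + 3834471380267/1941498350095))))) = 6792241/((1582248/((5029529*(-1225761148861097983/1941498350095))))) = 6792241/((1582248/(-6165001245270209277340007/1941498350095))) = 6792241/((1582248*(-1941498350095/6165001245270209277340007))) = 6792241/(-3071931881441113560/6165001245270209277340007) = 6792241*(-6165001245270209277340007/3071931881441113560) = -41874174223175371532129166485687/3071931881441113560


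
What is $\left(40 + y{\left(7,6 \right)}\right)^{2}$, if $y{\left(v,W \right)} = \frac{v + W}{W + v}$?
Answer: $1681$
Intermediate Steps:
$y{\left(v,W \right)} = 1$ ($y{\left(v,W \right)} = \frac{W + v}{W + v} = 1$)
$\left(40 + y{\left(7,6 \right)}\right)^{2} = \left(40 + 1\right)^{2} = 41^{2} = 1681$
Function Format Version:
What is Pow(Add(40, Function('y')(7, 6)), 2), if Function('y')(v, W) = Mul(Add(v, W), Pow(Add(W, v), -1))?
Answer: 1681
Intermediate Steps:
Function('y')(v, W) = 1 (Function('y')(v, W) = Mul(Add(W, v), Pow(Add(W, v), -1)) = 1)
Pow(Add(40, Function('y')(7, 6)), 2) = Pow(Add(40, 1), 2) = Pow(41, 2) = 1681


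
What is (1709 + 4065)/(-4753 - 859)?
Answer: -2887/2806 ≈ -1.0289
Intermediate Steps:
(1709 + 4065)/(-4753 - 859) = 5774/(-5612) = 5774*(-1/5612) = -2887/2806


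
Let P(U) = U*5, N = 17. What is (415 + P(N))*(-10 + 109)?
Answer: 49500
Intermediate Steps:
P(U) = 5*U
(415 + P(N))*(-10 + 109) = (415 + 5*17)*(-10 + 109) = (415 + 85)*99 = 500*99 = 49500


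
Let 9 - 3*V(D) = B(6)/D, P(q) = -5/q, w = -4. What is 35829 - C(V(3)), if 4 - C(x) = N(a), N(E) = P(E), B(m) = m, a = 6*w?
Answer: 859805/24 ≈ 35825.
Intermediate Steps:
a = -24 (a = 6*(-4) = -24)
N(E) = -5/E
V(D) = 3 - 2/D
C(x) = 91/24 (C(x) = 4 - (-5)/(-24) = 4 - (-5)*(-1)/24 = 4 - 1*5/24 = 4 - 5/24 = 91/24)
35829 - C(V(3)) = 35829 - 1*91/24 = 35829 - 91/24 = 859805/24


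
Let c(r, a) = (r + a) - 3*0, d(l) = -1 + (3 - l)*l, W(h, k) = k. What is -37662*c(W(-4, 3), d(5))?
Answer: 301296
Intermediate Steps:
d(l) = -1 + l*(3 - l)
c(r, a) = a + r (c(r, a) = (a + r) + 0 = a + r)
-37662*c(W(-4, 3), d(5)) = -37662*((-1 - 1*5² + 3*5) + 3) = -37662*((-1 - 1*25 + 15) + 3) = -37662*((-1 - 25 + 15) + 3) = -37662*(-11 + 3) = -37662*(-8) = 301296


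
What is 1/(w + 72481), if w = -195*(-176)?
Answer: 1/106801 ≈ 9.3632e-6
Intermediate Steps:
w = 34320
1/(w + 72481) = 1/(34320 + 72481) = 1/106801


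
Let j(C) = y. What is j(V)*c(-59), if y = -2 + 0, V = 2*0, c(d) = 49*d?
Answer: 5782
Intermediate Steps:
V = 0
y = -2
j(C) = -2
j(V)*c(-59) = -98*(-59) = -2*(-2891) = 5782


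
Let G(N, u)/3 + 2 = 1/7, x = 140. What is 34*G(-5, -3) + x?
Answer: -346/7 ≈ -49.429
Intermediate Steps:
G(N, u) = -39/7 (G(N, u) = -6 + 3/7 = -39/7)
34*G(-5, -3) + x = 34*(-39/7) + 140 = -1326/7 + 140 = -346/7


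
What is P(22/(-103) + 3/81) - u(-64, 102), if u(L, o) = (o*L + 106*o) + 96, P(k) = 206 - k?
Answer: -11607403/2781 ≈ -4173.8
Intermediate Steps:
u(L, o) = 96 + 106*o + L*o (u(L, o) = (L*o + 106*o) + 96 = (106*o + L*o) + 96 = 96 + 106*o + L*o)
P(22/(-103) + 3/81) - u(-64, 102) = (206 - (22/(-103) + 3/81)) - (96 + 106*102 - 64*102) = (206 - (22*(-1/103) + 3*(1/81))) - (96 + 10812 - 6528) = (206 - (-22/103 + 1/27)) - 1*4380 = (206 - 1*(-491/2781)) - 4380 = (206 + 491/2781) - 4380 = 573377/2781 - 4380 = -11607403/2781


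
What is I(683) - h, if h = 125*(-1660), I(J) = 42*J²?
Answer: 19800038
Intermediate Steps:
h = -207500
I(683) - h = 42*683² - 1*(-207500) = 42*466489 + 207500 = 19592538 + 207500 = 19800038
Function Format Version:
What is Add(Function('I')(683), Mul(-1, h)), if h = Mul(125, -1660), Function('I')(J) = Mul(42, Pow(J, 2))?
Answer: 19800038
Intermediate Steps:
h = -207500
Add(Function('I')(683), Mul(-1, h)) = Add(Mul(42, Pow(683, 2)), Mul(-1, -207500)) = Add(Mul(42, 466489), 207500) = Add(19592538, 207500) = 19800038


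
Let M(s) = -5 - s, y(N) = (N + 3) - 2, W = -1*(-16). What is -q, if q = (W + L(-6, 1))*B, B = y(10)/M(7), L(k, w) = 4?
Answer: 55/3 ≈ 18.333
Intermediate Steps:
W = 16
y(N) = 1 + N (y(N) = (3 + N) - 2 = 1 + N)
B = -11/12 (B = (1 + 10)/(-5 - 1*7) = 11/(-5 - 7) = 11/(-12) = 11*(-1/12) = -11/12 ≈ -0.91667)
q = -55/3 (q = (16 + 4)*(-11/12) = 20*(-11/12) = -55/3 ≈ -18.333)
-q = -1*(-55/3) = 55/3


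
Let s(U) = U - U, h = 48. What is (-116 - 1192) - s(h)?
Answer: -1308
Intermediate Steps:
s(U) = 0
(-116 - 1192) - s(h) = (-116 - 1192) - 1*0 = -1308 + 0 = -1308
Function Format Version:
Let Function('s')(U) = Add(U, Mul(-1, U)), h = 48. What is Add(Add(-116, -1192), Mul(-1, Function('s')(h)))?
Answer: -1308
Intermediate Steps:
Function('s')(U) = 0
Add(Add(-116, -1192), Mul(-1, Function('s')(h))) = Add(Add(-116, -1192), Mul(-1, 0)) = Add(-1308, 0) = -1308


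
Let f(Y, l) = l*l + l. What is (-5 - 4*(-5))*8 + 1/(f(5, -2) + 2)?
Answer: 481/4 ≈ 120.25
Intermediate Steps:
f(Y, l) = l + l**2 (f(Y, l) = l**2 + l = l + l**2)
(-5 - 4*(-5))*8 + 1/(f(5, -2) + 2) = (-5 - 4*(-5))*8 + 1/(-2*(1 - 2) + 2) = (-5 + 20)*8 + 1/(-2*(-1) + 2) = 15*8 + 1/(2 + 2) = 120 + 1/4 = 481/4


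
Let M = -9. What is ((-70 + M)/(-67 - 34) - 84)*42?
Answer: -353010/101 ≈ -3495.1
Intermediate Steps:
((-70 + M)/(-67 - 34) - 84)*42 = ((-70 - 9)/(-67 - 34) - 84)*42 = (-79/(-101) - 84)*42 = (-79*(-1/101) - 84)*42 = (79/101 - 84)*42 = -8405/101*42 = -353010/101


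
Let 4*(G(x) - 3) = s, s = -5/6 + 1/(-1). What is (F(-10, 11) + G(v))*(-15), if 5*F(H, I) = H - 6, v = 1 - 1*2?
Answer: 79/8 ≈ 9.8750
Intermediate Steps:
v = -1 (v = 1 - 2 = -1)
F(H, I) = -6/5 + H/5 (F(H, I) = (H - 6)/5 = (-6 + H)/5 = -6/5 + H/5)
s = -11/6 (s = -5*⅙ + 1*(-1) = -⅚ - 1 = -11/6 ≈ -1.8333)
G(x) = 61/24 (G(x) = 3 + (¼)*(-11/6) = 3 - 11/24 = 61/24)
(F(-10, 11) + G(v))*(-15) = ((-6/5 + (⅕)*(-10)) + 61/24)*(-15) = ((-6/5 - 2) + 61/24)*(-15) = (-16/5 + 61/24)*(-15) = -79/120*(-15) = 79/8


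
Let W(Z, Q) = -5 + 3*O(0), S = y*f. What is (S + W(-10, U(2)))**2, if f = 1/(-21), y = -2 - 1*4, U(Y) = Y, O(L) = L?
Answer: 1089/49 ≈ 22.224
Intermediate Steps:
y = -6 (y = -2 - 4 = -6)
f = -1/21 ≈ -0.047619
S = 2/7 (S = -6*(-1/21) = 2/7 ≈ 0.28571)
W(Z, Q) = -5 (W(Z, Q) = -5 + 3*0 = -5 + 0 = -5)
(S + W(-10, U(2)))**2 = (2/7 - 5)**2 = (-33/7)**2 = 1089/49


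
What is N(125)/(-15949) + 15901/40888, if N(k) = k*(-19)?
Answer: 350714049/652122712 ≈ 0.53780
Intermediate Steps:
N(k) = -19*k
N(125)/(-15949) + 15901/40888 = -19*125/(-15949) + 15901/40888 = -2375*(-1/15949) + 15901*(1/40888) = 2375/15949 + 15901/40888 = 350714049/652122712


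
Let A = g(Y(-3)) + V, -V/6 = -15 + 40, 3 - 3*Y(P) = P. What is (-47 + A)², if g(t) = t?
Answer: 38025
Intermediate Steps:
Y(P) = 1 - P/3
V = -150 (V = -6*(-15 + 40) = -6*25 = -150)
A = -148 (A = (1 - ⅓*(-3)) - 150 = (1 + 1) - 150 = 2 - 150 = -148)
(-47 + A)² = (-47 - 148)² = (-195)² = 38025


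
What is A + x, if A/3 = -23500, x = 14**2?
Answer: -70304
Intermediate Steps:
x = 196
A = -70500 (A = 3*(-23500) = -70500)
A + x = -70500 + 196 = -70304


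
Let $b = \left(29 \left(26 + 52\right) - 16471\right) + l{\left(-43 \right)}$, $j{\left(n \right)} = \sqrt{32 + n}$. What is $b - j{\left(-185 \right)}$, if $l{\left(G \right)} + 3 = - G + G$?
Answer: $-14212 - 3 i \sqrt{17} \approx -14212.0 - 12.369 i$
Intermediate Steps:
$l{\left(G \right)} = -3$ ($l{\left(G \right)} = -3 + \left(- G + G\right) = -3 + 0 = -3$)
$b = -14212$ ($b = \left(29 \left(26 + 52\right) - 16471\right) - 3 = \left(29 \cdot 78 - 16471\right) - 3 = \left(2262 - 16471\right) - 3 = -14209 - 3 = -14212$)
$b - j{\left(-185 \right)} = -14212 - \sqrt{32 - 185} = -14212 - \sqrt{-153} = -14212 - 3 i \sqrt{17}$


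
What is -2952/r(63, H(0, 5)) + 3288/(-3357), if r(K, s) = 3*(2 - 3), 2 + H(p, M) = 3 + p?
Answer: 1100000/1119 ≈ 983.02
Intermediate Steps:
H(p, M) = 1 + p (H(p, M) = -2 + (3 + p) = 1 + p)
r(K, s) = -3 (r(K, s) = 3*(-1) = -3)
-2952/r(63, H(0, 5)) + 3288/(-3357) = -2952/(-3) + 3288/(-3357) = -2952*(-⅓) + 3288*(-1/3357) = 984 - 1096/1119 = 1100000/1119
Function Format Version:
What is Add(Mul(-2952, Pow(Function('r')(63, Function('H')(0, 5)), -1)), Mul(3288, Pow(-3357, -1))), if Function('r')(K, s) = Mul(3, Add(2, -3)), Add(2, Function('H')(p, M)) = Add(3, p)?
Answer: Rational(1100000, 1119) ≈ 983.02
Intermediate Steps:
Function('H')(p, M) = Add(1, p) (Function('H')(p, M) = Add(-2, Add(3, p)) = Add(1, p))
Function('r')(K, s) = -3 (Function('r')(K, s) = Mul(3, -1) = -3)
Add(Mul(-2952, Pow(Function('r')(63, Function('H')(0, 5)), -1)), Mul(3288, Pow(-3357, -1))) = Add(Mul(-2952, Pow(-3, -1)), Mul(3288, Pow(-3357, -1))) = Add(Mul(-2952, Rational(-1, 3)), Mul(3288, Rational(-1, 3357))) = Add(984, Rational(-1096, 1119)) = Rational(1100000, 1119)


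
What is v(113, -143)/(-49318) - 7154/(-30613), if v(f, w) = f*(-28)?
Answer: 224840252/754885967 ≈ 0.29785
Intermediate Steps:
v(f, w) = -28*f
v(113, -143)/(-49318) - 7154/(-30613) = -28*113/(-49318) - 7154/(-30613) = -3164*(-1/49318) - 7154*(-1/30613) = 1582/24659 + 7154/30613 = 224840252/754885967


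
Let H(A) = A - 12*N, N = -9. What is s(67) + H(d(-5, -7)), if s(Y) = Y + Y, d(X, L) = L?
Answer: 235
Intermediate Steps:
H(A) = 108 + A (H(A) = A - 12*(-9) = A + 108 = 108 + A)
s(Y) = 2*Y
s(67) + H(d(-5, -7)) = 2*67 + (108 - 7) = 134 + 101 = 235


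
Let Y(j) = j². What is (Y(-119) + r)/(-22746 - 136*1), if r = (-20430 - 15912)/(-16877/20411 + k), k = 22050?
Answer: -6372354998791/10297945089586 ≈ -0.61880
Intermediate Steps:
r = -741776562/450045673 (r = (-20430 - 15912)/(-16877/20411 + 22050) = -36342/(-16877*1/20411 + 22050) = -36342/(-16877/20411 + 22050) = -36342/450045673/20411 = -36342*20411/450045673 = -741776562/450045673 ≈ -1.6482)
(Y(-119) + r)/(-22746 - 136*1) = ((-119)² - 741776562/450045673)/(-22746 - 136*1) = (14161 - 741776562/450045673)/(-22746 - 136) = (6372354998791/450045673)/(-22882) = (6372354998791/450045673)*(-1/22882) = -6372354998791/10297945089586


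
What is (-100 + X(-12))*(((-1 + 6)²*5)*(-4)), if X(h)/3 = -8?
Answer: 62000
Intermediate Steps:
X(h) = -24 (X(h) = 3*(-8) = -24)
(-100 + X(-12))*(((-1 + 6)²*5)*(-4)) = (-100 - 24)*(((-1 + 6)²*5)*(-4)) = -124*5²*5*(-4) = -124*25*5*(-4) = -15500*(-4) = -124*(-500) = 62000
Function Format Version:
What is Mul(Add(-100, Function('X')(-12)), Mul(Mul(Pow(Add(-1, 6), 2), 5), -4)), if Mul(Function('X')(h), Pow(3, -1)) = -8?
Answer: 62000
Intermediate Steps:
Function('X')(h) = -24 (Function('X')(h) = Mul(3, -8) = -24)
Mul(Add(-100, Function('X')(-12)), Mul(Mul(Pow(Add(-1, 6), 2), 5), -4)) = Mul(Add(-100, -24), Mul(Mul(Pow(Add(-1, 6), 2), 5), -4)) = Mul(-124, Mul(Mul(Pow(5, 2), 5), -4)) = Mul(-124, Mul(Mul(25, 5), -4)) = Mul(-124, Mul(125, -4)) = Mul(-124, -500) = 62000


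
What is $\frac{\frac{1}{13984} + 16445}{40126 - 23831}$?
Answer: $\frac{229966881}{227869280} \approx 1.0092$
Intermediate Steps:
$\frac{\frac{1}{13984} + 16445}{40126 - 23831} = \frac{\frac{1}{13984} + 16445}{16295} = \frac{229966881}{13984} \cdot \frac{1}{16295} = \frac{229966881}{227869280}$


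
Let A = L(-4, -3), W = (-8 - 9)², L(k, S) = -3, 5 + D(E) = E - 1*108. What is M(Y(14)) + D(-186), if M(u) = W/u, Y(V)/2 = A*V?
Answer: -25405/84 ≈ -302.44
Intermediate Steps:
D(E) = -113 + E (D(E) = -5 + (E - 1*108) = -5 + (E - 108) = -5 + (-108 + E) = -113 + E)
W = 289 (W = (-17)² = 289)
A = -3
Y(V) = -6*V (Y(V) = 2*(-3*V) = -6*V)
M(u) = 289/u
M(Y(14)) + D(-186) = 289/((-6*14)) + (-113 - 186) = 289/(-84) - 299 = 289*(-1/84) - 299 = -289/84 - 299 = -25405/84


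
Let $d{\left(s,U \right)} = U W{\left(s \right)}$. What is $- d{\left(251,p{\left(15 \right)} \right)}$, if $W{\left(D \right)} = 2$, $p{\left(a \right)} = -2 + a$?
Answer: $-26$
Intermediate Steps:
$d{\left(s,U \right)} = 2 U$ ($d{\left(s,U \right)} = U 2 = 2 U$)
$- d{\left(251,p{\left(15 \right)} \right)} = - 2 \left(-2 + 15\right) = - 2 \cdot 13 = \left(-1\right) 26 = -26$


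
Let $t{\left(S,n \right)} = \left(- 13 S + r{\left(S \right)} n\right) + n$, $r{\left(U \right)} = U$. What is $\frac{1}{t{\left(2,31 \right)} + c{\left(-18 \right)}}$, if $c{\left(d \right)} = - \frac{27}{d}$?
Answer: $\frac{2}{137} \approx 0.014599$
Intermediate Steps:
$t{\left(S,n \right)} = n - 13 S + S n$ ($t{\left(S,n \right)} = \left(- 13 S + S n\right) + n = n - 13 S + S n$)
$\frac{1}{t{\left(2,31 \right)} + c{\left(-18 \right)}} = \frac{1}{\left(31 - 26 + 2 \cdot 31\right) - \frac{27}{-18}} = \frac{1}{\left(31 - 26 + 62\right) - - \frac{3}{2}} = \frac{1}{67 + \frac{3}{2}} = \frac{1}{\frac{137}{2}} = \frac{2}{137}$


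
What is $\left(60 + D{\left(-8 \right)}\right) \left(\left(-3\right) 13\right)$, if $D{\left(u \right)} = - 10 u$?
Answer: $-5460$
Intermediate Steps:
$\left(60 + D{\left(-8 \right)}\right) \left(\left(-3\right) 13\right) = \left(60 - -80\right) \left(\left(-3\right) 13\right) = \left(60 + 80\right) \left(-39\right) = 140 \left(-39\right) = -5460$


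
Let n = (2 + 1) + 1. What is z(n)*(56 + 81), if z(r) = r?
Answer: 548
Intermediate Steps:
n = 4 (n = 3 + 1 = 4)
z(n)*(56 + 81) = 4*(56 + 81) = 4*137 = 548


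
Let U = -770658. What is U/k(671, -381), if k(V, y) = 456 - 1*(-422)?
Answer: -385329/439 ≈ -877.74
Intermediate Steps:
k(V, y) = 878 (k(V, y) = 456 + 422 = 878)
U/k(671, -381) = -770658/878 = -770658*1/878 = -385329/439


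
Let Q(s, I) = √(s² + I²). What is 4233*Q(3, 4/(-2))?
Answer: 4233*√13 ≈ 15262.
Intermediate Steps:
Q(s, I) = √(I² + s²)
4233*Q(3, 4/(-2)) = 4233*√((4/(-2))² + 3²) = 4233*√((4*(-½))² + 9) = 4233*√((-2)² + 9) = 4233*√(4 + 9) = 4233*√13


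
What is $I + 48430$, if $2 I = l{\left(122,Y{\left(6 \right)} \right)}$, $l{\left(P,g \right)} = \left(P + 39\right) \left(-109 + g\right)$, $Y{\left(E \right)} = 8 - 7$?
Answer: $39736$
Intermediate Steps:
$Y{\left(E \right)} = 1$
$l{\left(P,g \right)} = \left(-109 + g\right) \left(39 + P\right)$ ($l{\left(P,g \right)} = \left(39 + P\right) \left(-109 + g\right) = \left(-109 + g\right) \left(39 + P\right)$)
$I = -8694$ ($I = \frac{-4251 - 13298 + 39 \cdot 1 + 122 \cdot 1}{2} = \frac{-4251 - 13298 + 39 + 122}{2} = \frac{1}{2} \left(-17388\right) = -8694$)
$I + 48430 = -8694 + 48430 = 39736$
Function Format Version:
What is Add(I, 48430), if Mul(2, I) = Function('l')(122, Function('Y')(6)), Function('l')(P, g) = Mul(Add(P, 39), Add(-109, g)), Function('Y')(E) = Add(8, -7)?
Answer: 39736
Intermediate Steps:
Function('Y')(E) = 1
Function('l')(P, g) = Mul(Add(-109, g), Add(39, P)) (Function('l')(P, g) = Mul(Add(39, P), Add(-109, g)) = Mul(Add(-109, g), Add(39, P)))
I = -8694 (I = Mul(Rational(1, 2), Add(-4251, Mul(-109, 122), Mul(39, 1), Mul(122, 1))) = Mul(Rational(1, 2), Add(-4251, -13298, 39, 122)) = Mul(Rational(1, 2), -17388) = -8694)
Add(I, 48430) = Add(-8694, 48430) = 39736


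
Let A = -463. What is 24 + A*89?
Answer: -41183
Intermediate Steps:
24 + A*89 = 24 - 463*89 = 24 - 41207 = -41183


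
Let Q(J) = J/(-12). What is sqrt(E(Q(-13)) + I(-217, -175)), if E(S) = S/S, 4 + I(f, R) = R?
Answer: I*sqrt(178) ≈ 13.342*I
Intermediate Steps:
I(f, R) = -4 + R
Q(J) = -J/12 (Q(J) = J*(-1/12) = -J/12)
E(S) = 1
sqrt(E(Q(-13)) + I(-217, -175)) = sqrt(1 + (-4 - 175)) = sqrt(1 - 179) = sqrt(-178) = I*sqrt(178)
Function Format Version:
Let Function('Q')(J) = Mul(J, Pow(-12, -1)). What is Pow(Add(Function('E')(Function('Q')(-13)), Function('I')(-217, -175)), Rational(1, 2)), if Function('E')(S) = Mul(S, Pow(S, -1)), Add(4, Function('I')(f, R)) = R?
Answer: Mul(I, Pow(178, Rational(1, 2))) ≈ Mul(13.342, I)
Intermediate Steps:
Function('I')(f, R) = Add(-4, R)
Function('Q')(J) = Mul(Rational(-1, 12), J) (Function('Q')(J) = Mul(J, Rational(-1, 12)) = Mul(Rational(-1, 12), J))
Function('E')(S) = 1
Pow(Add(Function('E')(Function('Q')(-13)), Function('I')(-217, -175)), Rational(1, 2)) = Pow(Add(1, Add(-4, -175)), Rational(1, 2)) = Pow(Add(1, -179), Rational(1, 2)) = Pow(-178, Rational(1, 2)) = Mul(I, Pow(178, Rational(1, 2)))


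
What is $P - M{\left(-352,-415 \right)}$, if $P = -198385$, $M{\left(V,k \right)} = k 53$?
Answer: $-176390$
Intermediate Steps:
$M{\left(V,k \right)} = 53 k$
$P - M{\left(-352,-415 \right)} = -198385 - 53 \left(-415\right) = -198385 - -21995 = -198385 + 21995 = -176390$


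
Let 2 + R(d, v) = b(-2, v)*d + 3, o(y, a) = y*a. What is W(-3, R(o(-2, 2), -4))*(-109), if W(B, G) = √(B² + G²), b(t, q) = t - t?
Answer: -109*√10 ≈ -344.69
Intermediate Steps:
b(t, q) = 0
o(y, a) = a*y
R(d, v) = 1 (R(d, v) = -2 + (0*d + 3) = -2 + (0 + 3) = -2 + 3 = 1)
W(-3, R(o(-2, 2), -4))*(-109) = √((-3)² + 1²)*(-109) = √(9 + 1)*(-109) = √10*(-109) = -109*√10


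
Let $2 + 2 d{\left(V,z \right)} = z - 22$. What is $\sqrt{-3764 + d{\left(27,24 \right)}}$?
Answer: $2 i \sqrt{941} \approx 61.351 i$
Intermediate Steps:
$d{\left(V,z \right)} = -12 + \frac{z}{2}$ ($d{\left(V,z \right)} = -1 + \frac{z - 22}{2} = -1 + \frac{-22 + z}{2} = -1 + \left(-11 + \frac{z}{2}\right) = -12 + \frac{z}{2}$)
$\sqrt{-3764 + d{\left(27,24 \right)}} = \sqrt{-3764 + \left(-12 + \frac{1}{2} \cdot 24\right)} = \sqrt{-3764 + \left(-12 + 12\right)} = \sqrt{-3764 + 0} = \sqrt{-3764} = 2 i \sqrt{941}$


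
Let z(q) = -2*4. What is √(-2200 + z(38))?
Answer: 4*I*√138 ≈ 46.989*I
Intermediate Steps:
z(q) = -8
√(-2200 + z(38)) = √(-2200 - 8) = √(-2208) = 4*I*√138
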